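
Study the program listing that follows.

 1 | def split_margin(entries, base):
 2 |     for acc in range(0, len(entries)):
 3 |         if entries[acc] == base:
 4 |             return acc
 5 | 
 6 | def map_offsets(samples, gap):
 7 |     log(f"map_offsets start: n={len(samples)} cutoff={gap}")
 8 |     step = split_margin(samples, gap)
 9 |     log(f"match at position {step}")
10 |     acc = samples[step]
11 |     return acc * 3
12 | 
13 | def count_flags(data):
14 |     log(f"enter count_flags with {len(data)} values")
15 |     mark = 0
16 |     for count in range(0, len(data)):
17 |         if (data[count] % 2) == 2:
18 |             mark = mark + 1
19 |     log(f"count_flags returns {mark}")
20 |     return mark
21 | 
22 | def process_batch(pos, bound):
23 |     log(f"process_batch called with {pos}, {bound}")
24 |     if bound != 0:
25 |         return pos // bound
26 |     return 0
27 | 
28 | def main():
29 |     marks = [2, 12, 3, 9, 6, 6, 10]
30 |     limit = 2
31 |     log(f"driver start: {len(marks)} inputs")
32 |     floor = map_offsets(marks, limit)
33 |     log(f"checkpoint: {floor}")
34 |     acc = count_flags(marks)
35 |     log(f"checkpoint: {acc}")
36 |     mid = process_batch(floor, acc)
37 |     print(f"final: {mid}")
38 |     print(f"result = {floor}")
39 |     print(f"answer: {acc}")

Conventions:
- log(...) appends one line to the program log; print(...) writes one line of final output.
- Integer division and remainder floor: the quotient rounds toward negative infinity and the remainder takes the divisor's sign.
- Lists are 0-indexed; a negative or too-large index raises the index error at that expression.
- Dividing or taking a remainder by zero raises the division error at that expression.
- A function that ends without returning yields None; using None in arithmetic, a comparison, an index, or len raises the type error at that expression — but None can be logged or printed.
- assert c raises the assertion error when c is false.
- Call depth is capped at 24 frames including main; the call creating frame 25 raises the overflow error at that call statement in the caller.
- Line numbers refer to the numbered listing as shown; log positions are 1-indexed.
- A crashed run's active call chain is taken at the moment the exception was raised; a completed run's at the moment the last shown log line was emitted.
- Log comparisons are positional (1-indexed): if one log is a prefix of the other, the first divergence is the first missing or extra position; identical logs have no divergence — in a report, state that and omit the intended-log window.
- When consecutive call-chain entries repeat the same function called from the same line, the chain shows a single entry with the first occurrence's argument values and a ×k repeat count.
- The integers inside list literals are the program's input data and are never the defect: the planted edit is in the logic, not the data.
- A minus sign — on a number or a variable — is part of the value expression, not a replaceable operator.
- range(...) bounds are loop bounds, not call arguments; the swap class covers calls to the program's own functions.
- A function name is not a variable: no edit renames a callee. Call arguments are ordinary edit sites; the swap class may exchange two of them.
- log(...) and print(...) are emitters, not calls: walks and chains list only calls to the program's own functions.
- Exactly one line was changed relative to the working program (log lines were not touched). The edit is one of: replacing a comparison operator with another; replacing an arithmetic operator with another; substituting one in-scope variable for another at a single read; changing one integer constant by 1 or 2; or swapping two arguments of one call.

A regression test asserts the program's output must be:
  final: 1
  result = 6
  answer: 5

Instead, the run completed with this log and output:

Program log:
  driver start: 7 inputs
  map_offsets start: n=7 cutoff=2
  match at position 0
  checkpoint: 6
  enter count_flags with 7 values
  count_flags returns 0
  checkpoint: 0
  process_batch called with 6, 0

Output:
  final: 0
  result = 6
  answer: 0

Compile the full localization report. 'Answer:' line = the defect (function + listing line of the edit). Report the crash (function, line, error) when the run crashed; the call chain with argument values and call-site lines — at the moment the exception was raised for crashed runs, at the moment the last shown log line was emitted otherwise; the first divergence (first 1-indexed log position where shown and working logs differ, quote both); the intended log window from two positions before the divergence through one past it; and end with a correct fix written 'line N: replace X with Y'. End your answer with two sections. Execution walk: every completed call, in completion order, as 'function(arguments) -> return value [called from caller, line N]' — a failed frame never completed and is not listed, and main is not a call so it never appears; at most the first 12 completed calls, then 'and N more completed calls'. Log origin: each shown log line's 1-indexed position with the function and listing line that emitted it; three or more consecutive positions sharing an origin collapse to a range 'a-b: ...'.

Answer: the defect is in count_flags at line 17.
Key observation: Everything matches until log position 6, which reads 'count_flags returns 0' in place of 'count_flags returns 5'.
Call chain: main -> process_batch(6, 0) (called at line 36).
First divergence: position 6; shown 'count_flags returns 0' vs intended 'count_flags returns 5'.
Intended log window:
  4: checkpoint: 6
  5: enter count_flags with 7 values
  6: count_flags returns 5
  7: checkpoint: 5
Execution walk:
  split_margin([2, 12, 3, 9, 6, 6, 10], 2) -> 0  [called from map_offsets, line 8]
  map_offsets([2, 12, 3, 9, 6, 6, 10], 2) -> 6  [called from main, line 32]
  count_flags([2, 12, 3, 9, 6, 6, 10]) -> 0  [called from main, line 34]
  process_batch(6, 0) -> 0  [called from main, line 36]
Origin of each log line:
  1: logged in main at line 31
  2: logged in map_offsets at line 7
  3: logged in map_offsets at line 9
  4: logged in main at line 33
  5: logged in count_flags at line 14
  6: logged in count_flags at line 19
  7: logged in main at line 35
  8: logged in process_batch at line 23
A correct fix: line 17: replace `(data[count] % 2) == 2` with `(data[count] % 2) == 0`.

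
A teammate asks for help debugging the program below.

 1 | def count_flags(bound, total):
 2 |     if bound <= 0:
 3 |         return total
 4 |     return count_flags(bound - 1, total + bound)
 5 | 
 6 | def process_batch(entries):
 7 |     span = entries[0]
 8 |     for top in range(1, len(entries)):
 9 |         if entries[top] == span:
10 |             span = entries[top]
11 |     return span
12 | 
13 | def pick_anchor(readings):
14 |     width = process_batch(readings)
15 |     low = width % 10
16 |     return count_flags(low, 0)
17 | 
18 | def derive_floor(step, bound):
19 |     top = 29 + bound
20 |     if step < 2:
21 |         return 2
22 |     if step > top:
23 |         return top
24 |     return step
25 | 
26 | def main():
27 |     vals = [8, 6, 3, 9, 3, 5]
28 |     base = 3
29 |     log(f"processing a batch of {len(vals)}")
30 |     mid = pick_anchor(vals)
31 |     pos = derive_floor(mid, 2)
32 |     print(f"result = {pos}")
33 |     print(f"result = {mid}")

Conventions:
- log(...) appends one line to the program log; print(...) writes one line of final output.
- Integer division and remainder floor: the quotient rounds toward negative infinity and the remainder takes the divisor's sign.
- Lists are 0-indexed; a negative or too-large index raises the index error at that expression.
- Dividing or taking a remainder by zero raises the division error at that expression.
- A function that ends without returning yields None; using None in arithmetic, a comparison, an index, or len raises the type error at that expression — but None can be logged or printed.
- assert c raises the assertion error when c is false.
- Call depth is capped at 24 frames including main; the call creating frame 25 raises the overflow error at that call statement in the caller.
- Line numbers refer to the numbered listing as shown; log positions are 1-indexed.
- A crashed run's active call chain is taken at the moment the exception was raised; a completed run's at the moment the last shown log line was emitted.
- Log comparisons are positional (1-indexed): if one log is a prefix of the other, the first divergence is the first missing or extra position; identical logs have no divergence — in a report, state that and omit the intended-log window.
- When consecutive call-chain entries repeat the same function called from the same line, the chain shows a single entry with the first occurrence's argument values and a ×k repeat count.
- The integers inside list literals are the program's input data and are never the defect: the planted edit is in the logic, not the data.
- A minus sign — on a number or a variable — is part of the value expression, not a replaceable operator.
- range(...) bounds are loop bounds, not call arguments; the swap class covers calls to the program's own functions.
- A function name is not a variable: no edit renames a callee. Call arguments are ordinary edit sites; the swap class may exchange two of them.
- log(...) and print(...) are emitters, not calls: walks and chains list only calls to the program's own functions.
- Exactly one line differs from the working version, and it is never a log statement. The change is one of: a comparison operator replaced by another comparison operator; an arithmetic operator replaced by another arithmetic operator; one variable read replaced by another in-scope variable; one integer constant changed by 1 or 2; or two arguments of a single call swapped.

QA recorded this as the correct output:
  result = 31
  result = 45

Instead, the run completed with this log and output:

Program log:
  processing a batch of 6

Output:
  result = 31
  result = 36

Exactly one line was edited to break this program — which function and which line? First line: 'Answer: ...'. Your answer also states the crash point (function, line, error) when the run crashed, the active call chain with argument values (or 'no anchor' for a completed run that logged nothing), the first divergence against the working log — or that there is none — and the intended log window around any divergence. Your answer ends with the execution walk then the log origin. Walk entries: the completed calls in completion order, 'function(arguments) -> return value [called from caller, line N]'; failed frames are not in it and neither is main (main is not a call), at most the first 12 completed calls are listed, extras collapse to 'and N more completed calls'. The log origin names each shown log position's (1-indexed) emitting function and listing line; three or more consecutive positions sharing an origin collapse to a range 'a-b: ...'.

Answer: the defect is in process_batch at line 9.
Core observation: Every logged value matches the working version; the printed result is what differs.
Call chain: main.
First divergence: none — the logs agree in full.
Execution walk:
  process_batch([8, 6, 3, 9, 3, 5]) -> 8  [called from pick_anchor, line 14]
  count_flags(0, 36) -> 36  [called from count_flags, line 4]
  count_flags(1, 35) -> 36  [called from count_flags, line 4]
  count_flags(2, 33) -> 36  [called from count_flags, line 4]
  count_flags(3, 30) -> 36  [called from count_flags, line 4]
  count_flags(4, 26) -> 36  [called from count_flags, line 4]
  count_flags(5, 21) -> 36  [called from count_flags, line 4]
  count_flags(6, 15) -> 36  [called from count_flags, line 4]
  count_flags(7, 8) -> 36  [called from count_flags, line 4]
  count_flags(8, 0) -> 36  [called from pick_anchor, line 16]
  pick_anchor([8, 6, 3, 9, 3, 5]) -> 36  [called from main, line 30]
  derive_floor(36, 2) -> 31  [called from main, line 31]
Log line origins:
  1: from main, line 29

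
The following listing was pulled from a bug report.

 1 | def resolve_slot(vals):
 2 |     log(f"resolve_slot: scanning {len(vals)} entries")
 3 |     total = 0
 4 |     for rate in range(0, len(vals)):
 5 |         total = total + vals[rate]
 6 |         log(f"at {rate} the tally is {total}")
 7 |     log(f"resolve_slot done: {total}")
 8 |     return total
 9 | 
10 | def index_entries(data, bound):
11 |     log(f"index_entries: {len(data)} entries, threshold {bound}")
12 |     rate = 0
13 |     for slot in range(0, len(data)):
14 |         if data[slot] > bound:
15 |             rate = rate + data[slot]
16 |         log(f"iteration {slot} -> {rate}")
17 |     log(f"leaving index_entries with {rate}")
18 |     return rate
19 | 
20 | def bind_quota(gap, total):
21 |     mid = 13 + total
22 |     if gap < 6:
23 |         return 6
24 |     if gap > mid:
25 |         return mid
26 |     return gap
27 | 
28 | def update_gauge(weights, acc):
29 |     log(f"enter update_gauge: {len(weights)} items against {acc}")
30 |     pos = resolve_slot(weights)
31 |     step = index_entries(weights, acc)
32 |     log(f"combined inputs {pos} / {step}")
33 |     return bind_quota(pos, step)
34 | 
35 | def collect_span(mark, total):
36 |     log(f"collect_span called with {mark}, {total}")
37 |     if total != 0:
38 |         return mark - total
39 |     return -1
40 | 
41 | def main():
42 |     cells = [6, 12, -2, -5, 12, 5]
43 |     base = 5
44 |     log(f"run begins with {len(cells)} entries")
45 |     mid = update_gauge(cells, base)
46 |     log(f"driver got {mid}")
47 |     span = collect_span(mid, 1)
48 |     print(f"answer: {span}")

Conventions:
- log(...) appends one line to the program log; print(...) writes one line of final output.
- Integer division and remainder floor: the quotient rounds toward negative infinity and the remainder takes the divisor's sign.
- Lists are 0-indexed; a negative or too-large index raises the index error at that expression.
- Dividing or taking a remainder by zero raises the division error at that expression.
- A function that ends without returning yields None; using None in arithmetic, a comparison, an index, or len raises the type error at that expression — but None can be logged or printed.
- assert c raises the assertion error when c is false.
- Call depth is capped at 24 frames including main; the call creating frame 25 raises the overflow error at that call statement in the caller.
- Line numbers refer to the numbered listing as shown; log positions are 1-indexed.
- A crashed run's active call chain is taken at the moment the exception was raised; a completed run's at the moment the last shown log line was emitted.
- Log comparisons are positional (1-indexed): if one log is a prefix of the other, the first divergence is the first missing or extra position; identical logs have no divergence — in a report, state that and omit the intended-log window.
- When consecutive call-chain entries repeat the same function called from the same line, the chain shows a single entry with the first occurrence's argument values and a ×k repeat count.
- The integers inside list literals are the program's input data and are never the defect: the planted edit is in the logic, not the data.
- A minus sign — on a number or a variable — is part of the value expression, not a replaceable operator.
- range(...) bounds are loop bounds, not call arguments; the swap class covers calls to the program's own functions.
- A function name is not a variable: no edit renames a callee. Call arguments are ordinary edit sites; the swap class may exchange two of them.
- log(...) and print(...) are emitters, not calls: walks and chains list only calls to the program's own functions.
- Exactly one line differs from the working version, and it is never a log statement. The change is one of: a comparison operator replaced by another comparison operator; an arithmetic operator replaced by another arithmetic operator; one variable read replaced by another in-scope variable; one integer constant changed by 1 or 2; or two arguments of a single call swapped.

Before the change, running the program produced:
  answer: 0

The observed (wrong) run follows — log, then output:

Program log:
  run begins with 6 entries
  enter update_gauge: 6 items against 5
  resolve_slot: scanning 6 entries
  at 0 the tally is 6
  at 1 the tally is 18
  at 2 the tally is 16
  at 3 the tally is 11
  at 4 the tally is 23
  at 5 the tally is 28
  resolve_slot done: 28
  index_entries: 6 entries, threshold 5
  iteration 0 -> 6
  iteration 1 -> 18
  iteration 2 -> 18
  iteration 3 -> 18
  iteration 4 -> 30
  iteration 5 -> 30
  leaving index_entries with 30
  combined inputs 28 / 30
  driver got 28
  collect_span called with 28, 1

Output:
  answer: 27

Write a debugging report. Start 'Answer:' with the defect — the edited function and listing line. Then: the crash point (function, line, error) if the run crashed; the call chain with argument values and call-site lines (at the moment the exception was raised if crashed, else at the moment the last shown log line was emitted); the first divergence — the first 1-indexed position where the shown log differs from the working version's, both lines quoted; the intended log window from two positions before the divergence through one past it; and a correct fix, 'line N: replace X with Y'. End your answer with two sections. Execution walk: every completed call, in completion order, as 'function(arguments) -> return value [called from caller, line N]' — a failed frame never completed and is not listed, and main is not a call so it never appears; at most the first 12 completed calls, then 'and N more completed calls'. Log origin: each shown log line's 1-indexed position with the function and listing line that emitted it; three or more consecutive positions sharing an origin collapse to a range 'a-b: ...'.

Answer: the defect is in collect_span at line 38.
Core observation: The two runs log identically and part ways only at the printed values.
Call chain: main -> collect_span(28, 1) (called at line 47).
First divergence: none; the two logs match at every position.
Execution walk:
  resolve_slot([6, 12, -2, -5, 12, 5]) -> 28  [called from update_gauge, line 30]
  index_entries([6, 12, -2, -5, 12, 5], 5) -> 30  [called from update_gauge, line 31]
  bind_quota(28, 30) -> 28  [called from update_gauge, line 33]
  update_gauge([6, 12, -2, -5, 12, 5], 5) -> 28  [called from main, line 45]
  collect_span(28, 1) -> 27  [called from main, line 47]
Log origins:
  1: from main, line 44
  2: from update_gauge, line 29
  3: from resolve_slot, line 2
  4-9: from resolve_slot, line 6
  10: from resolve_slot, line 7
  11: from index_entries, line 11
  12-17: from index_entries, line 16
  18: from index_entries, line 17
  19: from update_gauge, line 32
  20: from main, line 46
  21: from collect_span, line 36
A correct fix: line 38: replace `-` with `%`.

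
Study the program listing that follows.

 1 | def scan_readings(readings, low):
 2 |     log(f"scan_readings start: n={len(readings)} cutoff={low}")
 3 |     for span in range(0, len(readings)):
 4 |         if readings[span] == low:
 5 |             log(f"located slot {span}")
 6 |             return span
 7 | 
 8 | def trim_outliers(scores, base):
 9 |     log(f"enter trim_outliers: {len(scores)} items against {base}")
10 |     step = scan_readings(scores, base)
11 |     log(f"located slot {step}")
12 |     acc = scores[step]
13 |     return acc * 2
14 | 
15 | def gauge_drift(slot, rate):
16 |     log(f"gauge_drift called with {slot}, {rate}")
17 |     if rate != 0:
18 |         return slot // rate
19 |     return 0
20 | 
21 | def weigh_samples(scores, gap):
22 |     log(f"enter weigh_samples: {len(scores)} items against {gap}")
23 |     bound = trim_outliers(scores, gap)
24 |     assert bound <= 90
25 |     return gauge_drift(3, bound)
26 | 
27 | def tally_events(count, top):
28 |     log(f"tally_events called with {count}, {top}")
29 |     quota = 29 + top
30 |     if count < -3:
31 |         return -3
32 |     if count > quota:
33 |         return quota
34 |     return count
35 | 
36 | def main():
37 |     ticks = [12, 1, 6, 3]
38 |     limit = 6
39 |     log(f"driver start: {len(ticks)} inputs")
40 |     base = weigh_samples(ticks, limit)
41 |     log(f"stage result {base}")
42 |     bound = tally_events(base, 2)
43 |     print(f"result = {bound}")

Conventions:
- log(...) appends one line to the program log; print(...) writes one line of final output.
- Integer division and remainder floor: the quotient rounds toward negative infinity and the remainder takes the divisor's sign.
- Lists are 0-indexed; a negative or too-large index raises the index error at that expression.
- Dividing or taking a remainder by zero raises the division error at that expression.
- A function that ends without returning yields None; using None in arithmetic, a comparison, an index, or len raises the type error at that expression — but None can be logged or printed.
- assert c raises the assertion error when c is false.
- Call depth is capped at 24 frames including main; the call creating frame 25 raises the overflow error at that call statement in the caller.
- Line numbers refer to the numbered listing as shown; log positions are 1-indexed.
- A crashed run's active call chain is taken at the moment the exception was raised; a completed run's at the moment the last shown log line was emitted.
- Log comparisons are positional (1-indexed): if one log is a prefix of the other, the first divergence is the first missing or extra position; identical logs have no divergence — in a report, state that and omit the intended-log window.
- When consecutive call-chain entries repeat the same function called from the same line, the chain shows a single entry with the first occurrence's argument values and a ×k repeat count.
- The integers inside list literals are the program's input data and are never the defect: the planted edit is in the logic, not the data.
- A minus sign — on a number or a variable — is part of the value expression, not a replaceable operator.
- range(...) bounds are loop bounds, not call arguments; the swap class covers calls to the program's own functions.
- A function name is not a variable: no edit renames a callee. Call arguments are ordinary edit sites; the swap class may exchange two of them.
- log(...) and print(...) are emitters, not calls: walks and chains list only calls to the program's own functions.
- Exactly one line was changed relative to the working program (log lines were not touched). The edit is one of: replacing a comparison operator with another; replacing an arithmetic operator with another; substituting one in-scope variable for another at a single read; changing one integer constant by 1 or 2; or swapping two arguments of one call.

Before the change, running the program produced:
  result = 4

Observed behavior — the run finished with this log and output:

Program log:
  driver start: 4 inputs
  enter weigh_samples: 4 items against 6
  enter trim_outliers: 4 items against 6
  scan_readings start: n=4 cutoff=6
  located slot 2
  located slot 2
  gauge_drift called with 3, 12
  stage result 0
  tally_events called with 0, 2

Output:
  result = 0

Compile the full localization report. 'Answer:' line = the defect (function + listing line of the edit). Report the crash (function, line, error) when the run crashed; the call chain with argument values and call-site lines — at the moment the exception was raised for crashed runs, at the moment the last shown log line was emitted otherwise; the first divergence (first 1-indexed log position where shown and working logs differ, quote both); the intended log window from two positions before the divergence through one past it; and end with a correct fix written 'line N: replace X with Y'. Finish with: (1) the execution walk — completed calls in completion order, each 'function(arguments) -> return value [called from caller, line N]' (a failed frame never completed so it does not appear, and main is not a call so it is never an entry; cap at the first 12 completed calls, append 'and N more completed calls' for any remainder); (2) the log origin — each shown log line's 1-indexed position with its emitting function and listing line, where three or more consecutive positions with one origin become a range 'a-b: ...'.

Answer: the defect is in weigh_samples at line 25.
Core observation: Everything matches until log position 7, which reads 'gauge_drift called with 3, 12' in place of 'gauge_drift called with 12, 3'.
Call chain: main -> tally_events(0, 2) (called at line 42).
First divergence: at position 7 the run shows 'gauge_drift called with 3, 12' where the working version logs 'gauge_drift called with 12, 3'.
Intended log window:
  5: located slot 2
  6: located slot 2
  7: gauge_drift called with 12, 3
  8: stage result 4
Execution walk:
  scan_readings([12, 1, 6, 3], 6) -> 2  [called from trim_outliers, line 10]
  trim_outliers([12, 1, 6, 3], 6) -> 12  [called from weigh_samples, line 23]
  gauge_drift(3, 12) -> 0  [called from weigh_samples, line 25]
  weigh_samples([12, 1, 6, 3], 6) -> 0  [called from main, line 40]
  tally_events(0, 2) -> 0  [called from main, line 42]
Log origins:
  1: from main, line 39
  2: from weigh_samples, line 22
  3: from trim_outliers, line 9
  4: from scan_readings, line 2
  5: from scan_readings, line 5
  6: from trim_outliers, line 11
  7: from gauge_drift, line 16
  8: from main, line 41
  9: from tally_events, line 28
A correct fix: line 25: replace `gauge_drift(3, bound)` with `gauge_drift(bound, 3)`.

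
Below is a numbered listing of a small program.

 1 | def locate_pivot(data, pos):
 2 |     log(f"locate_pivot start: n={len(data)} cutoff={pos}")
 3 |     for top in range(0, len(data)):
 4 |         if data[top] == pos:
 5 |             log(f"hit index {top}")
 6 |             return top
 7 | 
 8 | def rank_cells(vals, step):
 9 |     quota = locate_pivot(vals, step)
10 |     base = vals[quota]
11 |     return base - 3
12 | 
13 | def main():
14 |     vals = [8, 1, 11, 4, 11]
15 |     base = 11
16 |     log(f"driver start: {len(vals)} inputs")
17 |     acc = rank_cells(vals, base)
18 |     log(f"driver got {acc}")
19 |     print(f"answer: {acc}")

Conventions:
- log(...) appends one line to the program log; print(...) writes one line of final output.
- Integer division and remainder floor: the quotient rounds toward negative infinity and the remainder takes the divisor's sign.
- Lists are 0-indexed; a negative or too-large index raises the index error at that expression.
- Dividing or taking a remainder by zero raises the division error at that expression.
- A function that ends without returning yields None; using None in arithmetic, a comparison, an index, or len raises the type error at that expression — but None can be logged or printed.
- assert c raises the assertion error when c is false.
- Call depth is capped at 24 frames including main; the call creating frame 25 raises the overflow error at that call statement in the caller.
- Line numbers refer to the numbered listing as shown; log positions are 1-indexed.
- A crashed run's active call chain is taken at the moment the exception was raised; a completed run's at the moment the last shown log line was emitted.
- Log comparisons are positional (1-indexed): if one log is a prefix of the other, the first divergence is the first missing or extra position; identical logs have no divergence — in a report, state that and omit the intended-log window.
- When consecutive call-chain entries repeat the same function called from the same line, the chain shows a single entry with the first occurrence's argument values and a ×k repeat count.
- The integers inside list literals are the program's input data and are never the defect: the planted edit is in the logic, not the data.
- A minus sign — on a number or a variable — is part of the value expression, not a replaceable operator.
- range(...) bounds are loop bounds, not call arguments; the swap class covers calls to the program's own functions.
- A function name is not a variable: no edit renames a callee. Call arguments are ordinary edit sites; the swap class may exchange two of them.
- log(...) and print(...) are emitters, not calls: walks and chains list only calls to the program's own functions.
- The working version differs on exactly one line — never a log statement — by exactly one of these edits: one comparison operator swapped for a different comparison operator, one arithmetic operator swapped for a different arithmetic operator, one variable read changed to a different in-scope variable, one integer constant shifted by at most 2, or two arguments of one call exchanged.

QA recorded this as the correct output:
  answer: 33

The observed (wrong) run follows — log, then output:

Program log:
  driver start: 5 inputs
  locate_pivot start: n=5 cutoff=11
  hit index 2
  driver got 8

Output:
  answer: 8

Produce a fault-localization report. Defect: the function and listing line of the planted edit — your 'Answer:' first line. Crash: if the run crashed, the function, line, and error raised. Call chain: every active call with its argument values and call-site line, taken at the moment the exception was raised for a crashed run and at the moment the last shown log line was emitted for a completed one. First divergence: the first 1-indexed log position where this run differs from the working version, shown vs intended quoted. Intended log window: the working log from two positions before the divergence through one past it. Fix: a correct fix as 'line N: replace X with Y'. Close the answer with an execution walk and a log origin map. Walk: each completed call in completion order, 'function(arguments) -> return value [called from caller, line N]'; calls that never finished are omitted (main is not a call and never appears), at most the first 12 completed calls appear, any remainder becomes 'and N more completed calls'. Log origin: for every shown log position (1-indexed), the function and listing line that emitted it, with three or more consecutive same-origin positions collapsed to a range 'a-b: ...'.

Answer: the defect is in rank_cells at line 11.
Core observation: At log position 4 the runs split — shown 'driver got 8', but the working version logs 'driver got 33'.
Call chain: main.
First divergence: position 4 — the shown line 'driver got 8' should read 'driver got 33'.
Intended log window:
  2: locate_pivot start: n=5 cutoff=11
  3: hit index 2
  4: driver got 33
Execution walk:
  locate_pivot([8, 1, 11, 4, 11], 11) -> 2  [called from rank_cells, line 9]
  rank_cells([8, 1, 11, 4, 11], 11) -> 8  [called from main, line 17]
Log origin:
  1: emitted by main (line 16)
  2: emitted by locate_pivot (line 2)
  3: emitted by locate_pivot (line 5)
  4: emitted by main (line 18)
A correct fix: line 11: replace `-` with `*`.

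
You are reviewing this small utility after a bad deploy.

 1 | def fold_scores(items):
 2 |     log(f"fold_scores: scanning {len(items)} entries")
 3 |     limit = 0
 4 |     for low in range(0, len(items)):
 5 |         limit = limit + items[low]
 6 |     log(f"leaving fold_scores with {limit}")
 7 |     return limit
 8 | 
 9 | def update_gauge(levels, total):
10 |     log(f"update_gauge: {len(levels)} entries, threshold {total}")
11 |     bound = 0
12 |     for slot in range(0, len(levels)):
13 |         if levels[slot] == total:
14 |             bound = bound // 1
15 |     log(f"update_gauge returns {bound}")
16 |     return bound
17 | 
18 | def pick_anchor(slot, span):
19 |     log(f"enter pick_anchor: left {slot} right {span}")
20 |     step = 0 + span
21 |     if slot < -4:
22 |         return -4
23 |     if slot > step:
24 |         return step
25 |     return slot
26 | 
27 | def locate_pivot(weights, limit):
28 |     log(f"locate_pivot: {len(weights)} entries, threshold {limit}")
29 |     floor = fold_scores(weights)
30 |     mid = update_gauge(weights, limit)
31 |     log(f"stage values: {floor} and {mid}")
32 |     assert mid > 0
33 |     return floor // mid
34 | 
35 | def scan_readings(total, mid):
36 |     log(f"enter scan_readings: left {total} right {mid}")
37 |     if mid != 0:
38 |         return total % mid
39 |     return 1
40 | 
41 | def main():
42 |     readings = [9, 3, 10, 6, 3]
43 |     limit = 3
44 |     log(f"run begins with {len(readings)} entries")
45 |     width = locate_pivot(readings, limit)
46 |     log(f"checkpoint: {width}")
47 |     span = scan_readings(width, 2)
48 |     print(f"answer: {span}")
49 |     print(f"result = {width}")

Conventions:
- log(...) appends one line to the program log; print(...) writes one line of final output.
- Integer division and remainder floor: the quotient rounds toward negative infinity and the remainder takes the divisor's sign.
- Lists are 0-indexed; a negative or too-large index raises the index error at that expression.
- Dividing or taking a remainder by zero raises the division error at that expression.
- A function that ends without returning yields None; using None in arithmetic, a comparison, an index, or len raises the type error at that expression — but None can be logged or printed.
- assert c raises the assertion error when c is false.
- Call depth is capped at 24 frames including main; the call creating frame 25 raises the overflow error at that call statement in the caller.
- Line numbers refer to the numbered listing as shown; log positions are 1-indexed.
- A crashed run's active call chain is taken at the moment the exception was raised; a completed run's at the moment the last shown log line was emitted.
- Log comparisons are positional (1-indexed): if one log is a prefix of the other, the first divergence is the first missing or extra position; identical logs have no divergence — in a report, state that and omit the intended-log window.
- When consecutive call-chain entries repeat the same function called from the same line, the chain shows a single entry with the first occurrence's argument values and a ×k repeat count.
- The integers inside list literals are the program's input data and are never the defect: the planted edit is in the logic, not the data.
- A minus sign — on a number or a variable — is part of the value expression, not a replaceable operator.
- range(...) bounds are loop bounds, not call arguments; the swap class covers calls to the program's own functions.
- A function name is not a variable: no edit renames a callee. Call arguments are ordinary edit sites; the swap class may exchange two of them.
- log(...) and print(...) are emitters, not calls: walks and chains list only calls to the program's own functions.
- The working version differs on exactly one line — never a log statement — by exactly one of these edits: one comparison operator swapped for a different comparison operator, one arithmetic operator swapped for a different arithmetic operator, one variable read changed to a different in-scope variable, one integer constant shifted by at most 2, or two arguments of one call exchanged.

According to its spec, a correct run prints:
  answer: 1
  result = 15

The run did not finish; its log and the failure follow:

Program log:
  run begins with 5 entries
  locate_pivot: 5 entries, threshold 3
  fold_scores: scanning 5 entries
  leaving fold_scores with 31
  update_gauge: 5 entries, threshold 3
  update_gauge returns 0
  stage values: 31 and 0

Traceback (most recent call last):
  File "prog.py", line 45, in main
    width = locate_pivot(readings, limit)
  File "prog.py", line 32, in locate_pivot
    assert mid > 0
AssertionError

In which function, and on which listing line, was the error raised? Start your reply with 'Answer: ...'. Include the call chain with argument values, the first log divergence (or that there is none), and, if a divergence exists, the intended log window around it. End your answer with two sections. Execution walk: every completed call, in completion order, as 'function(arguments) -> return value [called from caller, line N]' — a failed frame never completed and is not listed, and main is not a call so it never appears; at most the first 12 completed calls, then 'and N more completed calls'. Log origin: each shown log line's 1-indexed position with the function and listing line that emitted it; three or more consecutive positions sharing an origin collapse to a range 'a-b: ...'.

Answer: the error was raised in locate_pivot, line 32.
Core observation: The log first diverges at position 6: the faulty run prints 'update_gauge returns 0' where the working version prints 'update_gauge returns 2'.
Call chain: main -> locate_pivot([9, 3, 10, 6, 3], 3) (called at line 45).
First divergence: position 6 — the shown line 'update_gauge returns 0' should read 'update_gauge returns 2'.
Intended log window:
  4: leaving fold_scores with 31
  5: update_gauge: 5 entries, threshold 3
  6: update_gauge returns 2
  7: stage values: 31 and 2
Execution walk:
  fold_scores([9, 3, 10, 6, 3]) -> 31  [called from locate_pivot, line 29]
  update_gauge([9, 3, 10, 6, 3], 3) -> 0  [called from locate_pivot, line 30]
Log line origins:
  1 — main, line 44
  2 — locate_pivot, line 28
  3 — fold_scores, line 2
  4 — fold_scores, line 6
  5 — update_gauge, line 10
  6 — update_gauge, line 15
  7 — locate_pivot, line 31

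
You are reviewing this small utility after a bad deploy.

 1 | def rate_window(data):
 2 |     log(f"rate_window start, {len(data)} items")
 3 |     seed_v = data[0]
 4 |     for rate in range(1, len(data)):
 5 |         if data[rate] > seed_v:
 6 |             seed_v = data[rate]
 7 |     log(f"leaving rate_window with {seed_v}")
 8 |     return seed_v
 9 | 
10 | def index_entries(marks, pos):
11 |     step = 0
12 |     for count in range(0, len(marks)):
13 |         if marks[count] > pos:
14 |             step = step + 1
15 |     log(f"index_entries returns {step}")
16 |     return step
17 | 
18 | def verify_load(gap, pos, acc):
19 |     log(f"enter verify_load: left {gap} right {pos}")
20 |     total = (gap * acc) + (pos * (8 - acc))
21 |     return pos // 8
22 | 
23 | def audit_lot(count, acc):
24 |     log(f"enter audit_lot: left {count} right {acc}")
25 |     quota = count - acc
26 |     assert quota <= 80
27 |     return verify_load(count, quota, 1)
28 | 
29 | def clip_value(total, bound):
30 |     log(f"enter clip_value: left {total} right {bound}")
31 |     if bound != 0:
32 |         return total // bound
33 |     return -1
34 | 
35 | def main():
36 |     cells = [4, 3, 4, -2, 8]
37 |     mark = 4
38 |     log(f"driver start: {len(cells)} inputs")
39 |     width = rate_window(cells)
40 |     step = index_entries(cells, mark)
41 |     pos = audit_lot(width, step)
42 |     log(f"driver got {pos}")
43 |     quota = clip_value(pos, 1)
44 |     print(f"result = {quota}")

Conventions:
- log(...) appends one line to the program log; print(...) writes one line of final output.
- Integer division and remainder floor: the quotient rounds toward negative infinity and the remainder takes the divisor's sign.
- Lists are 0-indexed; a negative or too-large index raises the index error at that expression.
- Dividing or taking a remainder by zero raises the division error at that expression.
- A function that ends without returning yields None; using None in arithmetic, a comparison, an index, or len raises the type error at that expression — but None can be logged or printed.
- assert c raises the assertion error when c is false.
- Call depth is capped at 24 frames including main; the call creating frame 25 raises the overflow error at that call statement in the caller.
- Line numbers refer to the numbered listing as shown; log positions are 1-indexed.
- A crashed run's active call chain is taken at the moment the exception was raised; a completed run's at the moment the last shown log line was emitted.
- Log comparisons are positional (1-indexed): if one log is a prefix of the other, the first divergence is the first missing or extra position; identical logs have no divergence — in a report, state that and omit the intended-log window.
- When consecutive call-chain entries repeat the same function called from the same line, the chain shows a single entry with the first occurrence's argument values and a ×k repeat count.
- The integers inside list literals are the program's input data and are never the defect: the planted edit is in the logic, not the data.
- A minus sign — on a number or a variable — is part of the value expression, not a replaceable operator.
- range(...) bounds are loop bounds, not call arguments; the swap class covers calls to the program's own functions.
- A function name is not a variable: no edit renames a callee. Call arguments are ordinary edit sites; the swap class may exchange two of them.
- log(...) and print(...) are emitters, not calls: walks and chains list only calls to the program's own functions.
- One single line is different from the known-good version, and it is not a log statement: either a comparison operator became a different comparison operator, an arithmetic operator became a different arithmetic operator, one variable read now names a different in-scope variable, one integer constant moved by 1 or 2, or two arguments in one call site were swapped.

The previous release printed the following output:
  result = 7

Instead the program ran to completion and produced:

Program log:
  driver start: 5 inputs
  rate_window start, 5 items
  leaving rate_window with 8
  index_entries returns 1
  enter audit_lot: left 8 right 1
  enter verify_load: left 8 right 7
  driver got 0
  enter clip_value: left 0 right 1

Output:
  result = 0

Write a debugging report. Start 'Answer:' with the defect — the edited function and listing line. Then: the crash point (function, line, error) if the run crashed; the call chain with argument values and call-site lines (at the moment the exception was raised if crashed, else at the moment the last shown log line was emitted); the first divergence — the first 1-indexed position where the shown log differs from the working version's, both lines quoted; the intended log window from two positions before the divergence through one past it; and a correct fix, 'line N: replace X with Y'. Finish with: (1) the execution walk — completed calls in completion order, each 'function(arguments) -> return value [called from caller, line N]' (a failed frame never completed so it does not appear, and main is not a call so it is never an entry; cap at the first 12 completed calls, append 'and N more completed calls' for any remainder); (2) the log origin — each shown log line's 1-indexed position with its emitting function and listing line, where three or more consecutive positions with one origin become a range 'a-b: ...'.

Answer: the defect is in verify_load at line 21.
Core observation: The log first diverges at position 7: the faulty run prints 'driver got 0' where the working version prints 'driver got 7'.
Call chain: main -> clip_value(0, 1) (called at line 43).
First divergence: at position 7 the run shows 'driver got 0' where the working version logs 'driver got 7'.
Intended log window:
  5: enter audit_lot: left 8 right 1
  6: enter verify_load: left 8 right 7
  7: driver got 7
  8: enter clip_value: left 7 right 1
Execution walk:
  rate_window([4, 3, 4, -2, 8]) -> 8  [called from main, line 39]
  index_entries([4, 3, 4, -2, 8], 4) -> 1  [called from main, line 40]
  verify_load(8, 7, 1) -> 0  [called from audit_lot, line 27]
  audit_lot(8, 1) -> 0  [called from main, line 41]
  clip_value(0, 1) -> 0  [called from main, line 43]
Log origins:
  1: logged in main at line 38
  2: logged in rate_window at line 2
  3: logged in rate_window at line 7
  4: logged in index_entries at line 15
  5: logged in audit_lot at line 24
  6: logged in verify_load at line 19
  7: logged in main at line 42
  8: logged in clip_value at line 30
A correct fix: line 21: replace `pos` with `total`.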